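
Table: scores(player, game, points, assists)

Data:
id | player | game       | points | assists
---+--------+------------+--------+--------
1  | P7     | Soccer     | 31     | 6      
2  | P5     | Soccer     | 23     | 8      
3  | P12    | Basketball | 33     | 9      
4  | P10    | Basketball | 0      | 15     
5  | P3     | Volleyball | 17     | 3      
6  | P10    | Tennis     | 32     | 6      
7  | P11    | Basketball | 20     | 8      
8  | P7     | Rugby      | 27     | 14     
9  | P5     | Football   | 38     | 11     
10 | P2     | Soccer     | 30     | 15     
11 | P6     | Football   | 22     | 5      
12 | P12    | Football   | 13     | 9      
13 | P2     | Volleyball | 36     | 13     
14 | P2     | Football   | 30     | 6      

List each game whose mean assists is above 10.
SELECT game, AVG(assists)
FROM scores
GROUP BY game
HAVING AVG(assists) > 10

Result:
  Basketball: avg=10.67
  Rugby: avg=14.00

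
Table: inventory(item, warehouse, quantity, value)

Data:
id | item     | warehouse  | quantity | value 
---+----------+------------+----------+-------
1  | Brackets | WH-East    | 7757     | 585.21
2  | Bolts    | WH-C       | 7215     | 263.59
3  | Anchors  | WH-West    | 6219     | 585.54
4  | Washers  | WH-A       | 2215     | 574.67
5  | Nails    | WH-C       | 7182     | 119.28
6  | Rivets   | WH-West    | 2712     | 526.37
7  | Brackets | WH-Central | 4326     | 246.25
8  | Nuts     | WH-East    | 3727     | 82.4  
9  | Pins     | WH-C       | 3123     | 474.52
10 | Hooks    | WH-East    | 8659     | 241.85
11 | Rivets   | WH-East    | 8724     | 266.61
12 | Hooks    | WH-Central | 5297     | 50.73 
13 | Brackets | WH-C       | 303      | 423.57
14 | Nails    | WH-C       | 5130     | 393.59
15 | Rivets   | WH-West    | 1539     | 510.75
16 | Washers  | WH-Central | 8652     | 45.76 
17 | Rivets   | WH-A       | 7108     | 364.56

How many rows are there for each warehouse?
SELECT warehouse, COUNT(*) as count
FROM inventory
GROUP BY warehouse

Result:
  WH-A: 2
  WH-C: 5
  WH-Central: 3
  WH-East: 4
  WH-West: 3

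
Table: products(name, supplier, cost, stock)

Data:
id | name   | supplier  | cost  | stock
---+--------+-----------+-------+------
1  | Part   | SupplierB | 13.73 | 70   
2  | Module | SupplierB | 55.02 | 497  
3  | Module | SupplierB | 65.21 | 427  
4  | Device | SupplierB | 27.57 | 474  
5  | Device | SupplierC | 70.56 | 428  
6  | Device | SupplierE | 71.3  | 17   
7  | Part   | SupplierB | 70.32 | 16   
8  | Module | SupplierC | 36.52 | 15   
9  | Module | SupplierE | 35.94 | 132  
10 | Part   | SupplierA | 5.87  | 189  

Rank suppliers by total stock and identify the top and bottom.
SELECT supplier, SUM(stock)
FROM products
GROUP BY supplier
ORDER BY SUM(stock)

All groups:
  SupplierE: 149
  SupplierA: 189
  SupplierC: 443
  SupplierB: 1484

Highest: SupplierB (1484)
Lowest: SupplierE (149)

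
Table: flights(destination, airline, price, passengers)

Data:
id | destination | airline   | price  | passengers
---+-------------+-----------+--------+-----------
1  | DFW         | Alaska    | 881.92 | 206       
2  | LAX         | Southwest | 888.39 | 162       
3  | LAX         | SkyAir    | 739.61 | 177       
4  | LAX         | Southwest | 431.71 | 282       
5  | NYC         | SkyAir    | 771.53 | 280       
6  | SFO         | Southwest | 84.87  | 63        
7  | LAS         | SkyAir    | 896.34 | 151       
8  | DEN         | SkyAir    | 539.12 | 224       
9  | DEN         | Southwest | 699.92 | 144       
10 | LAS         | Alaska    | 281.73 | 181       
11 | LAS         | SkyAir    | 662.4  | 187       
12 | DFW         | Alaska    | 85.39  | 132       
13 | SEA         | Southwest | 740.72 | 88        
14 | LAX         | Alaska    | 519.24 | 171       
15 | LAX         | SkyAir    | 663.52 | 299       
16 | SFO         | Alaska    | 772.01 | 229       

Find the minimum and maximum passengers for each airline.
SELECT airline, MIN(passengers), MAX(passengers)
FROM flights
GROUP BY airline

Result:
  Alaska: min=132, max=229
  SkyAir: min=151, max=299
  Southwest: min=63, max=282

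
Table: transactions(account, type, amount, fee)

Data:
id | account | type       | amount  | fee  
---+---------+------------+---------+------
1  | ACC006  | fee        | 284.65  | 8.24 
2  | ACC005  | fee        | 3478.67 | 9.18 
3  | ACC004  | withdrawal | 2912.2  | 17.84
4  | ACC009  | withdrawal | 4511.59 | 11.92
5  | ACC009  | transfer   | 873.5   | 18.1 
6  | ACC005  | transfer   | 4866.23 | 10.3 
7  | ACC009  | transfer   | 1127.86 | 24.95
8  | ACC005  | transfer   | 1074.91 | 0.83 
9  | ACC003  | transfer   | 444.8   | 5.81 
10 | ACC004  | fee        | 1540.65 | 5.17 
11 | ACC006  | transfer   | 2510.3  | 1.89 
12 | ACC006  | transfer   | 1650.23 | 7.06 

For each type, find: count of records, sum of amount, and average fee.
SELECT type,
       COUNT(*) as cnt,
       SUM(amount) as total_amount,
       AVG(fee) as avg_fee
FROM transactions
GROUP BY type

Result:
  fee: 3 records, 5303.97 total amount, 7.53 avg fee
  transfer: 7 records, 12547.83 total amount, 9.85 avg fee
  withdrawal: 2 records, 7423.79 total amount, 14.88 avg fee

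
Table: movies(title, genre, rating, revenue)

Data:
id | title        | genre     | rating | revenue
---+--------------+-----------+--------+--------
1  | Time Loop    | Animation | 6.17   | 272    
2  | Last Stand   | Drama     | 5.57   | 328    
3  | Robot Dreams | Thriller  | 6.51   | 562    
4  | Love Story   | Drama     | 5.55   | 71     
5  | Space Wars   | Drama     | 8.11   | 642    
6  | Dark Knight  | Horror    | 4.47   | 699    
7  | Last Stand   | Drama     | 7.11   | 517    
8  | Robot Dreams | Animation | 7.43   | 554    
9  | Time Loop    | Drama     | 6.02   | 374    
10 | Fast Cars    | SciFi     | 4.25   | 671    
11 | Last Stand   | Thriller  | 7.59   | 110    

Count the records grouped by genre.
SELECT genre, COUNT(*) as count
FROM movies
GROUP BY genre

Result:
  Animation: 2
  Drama: 5
  Horror: 1
  SciFi: 1
  Thriller: 2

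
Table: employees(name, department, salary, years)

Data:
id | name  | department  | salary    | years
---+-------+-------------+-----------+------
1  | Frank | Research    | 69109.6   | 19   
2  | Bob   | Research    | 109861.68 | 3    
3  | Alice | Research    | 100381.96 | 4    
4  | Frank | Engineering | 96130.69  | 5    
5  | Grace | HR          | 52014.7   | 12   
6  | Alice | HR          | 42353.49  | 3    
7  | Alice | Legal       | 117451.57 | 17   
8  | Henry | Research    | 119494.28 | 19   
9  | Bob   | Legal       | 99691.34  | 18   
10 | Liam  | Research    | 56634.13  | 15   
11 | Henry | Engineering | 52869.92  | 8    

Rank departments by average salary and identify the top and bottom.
SELECT department, AVG(salary)
FROM employees
GROUP BY department
ORDER BY AVG(salary)

All groups:
  HR: 47184.10
  Engineering: 74500.31
  Research: 91096.33
  Legal: 108571.46

Highest: Legal (108571.46)
Lowest: HR (47184.10)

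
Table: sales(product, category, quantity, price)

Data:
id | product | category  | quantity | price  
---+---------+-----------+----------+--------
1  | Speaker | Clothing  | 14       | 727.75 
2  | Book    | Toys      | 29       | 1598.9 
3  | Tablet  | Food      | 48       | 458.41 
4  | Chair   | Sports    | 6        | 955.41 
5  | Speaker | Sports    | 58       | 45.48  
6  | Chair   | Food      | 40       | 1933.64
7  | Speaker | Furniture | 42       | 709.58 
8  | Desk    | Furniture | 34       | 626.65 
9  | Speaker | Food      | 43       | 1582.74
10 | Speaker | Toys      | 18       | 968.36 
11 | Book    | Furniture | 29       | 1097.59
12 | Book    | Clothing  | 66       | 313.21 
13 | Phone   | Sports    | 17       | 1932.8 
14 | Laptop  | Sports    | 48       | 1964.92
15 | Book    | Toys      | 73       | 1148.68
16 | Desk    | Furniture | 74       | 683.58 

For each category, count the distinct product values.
SELECT category, COUNT(DISTINCT product)
FROM sales
GROUP BY category

Result:
  Clothing: 2 distinct
  Food: 3 distinct
  Furniture: 3 distinct
  Sports: 4 distinct
  Toys: 2 distinct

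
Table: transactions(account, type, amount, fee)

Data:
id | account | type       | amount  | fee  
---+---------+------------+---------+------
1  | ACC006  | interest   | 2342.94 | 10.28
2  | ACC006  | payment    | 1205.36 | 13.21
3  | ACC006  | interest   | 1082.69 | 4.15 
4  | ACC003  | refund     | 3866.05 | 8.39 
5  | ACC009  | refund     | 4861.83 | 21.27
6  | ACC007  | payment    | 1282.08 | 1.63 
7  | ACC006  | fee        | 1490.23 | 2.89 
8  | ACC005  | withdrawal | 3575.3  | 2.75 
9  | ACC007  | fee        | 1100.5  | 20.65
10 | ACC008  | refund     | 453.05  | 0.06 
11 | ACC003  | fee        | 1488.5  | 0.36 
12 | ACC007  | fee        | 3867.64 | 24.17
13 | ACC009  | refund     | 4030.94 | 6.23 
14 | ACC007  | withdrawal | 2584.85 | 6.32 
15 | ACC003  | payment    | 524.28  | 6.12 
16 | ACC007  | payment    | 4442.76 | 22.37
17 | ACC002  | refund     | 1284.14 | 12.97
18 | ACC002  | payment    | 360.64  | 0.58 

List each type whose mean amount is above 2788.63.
SELECT type, AVG(amount)
FROM transactions
GROUP BY type
HAVING AVG(amount) > 2788.63

Result:
  refund: avg=2899.20
  withdrawal: avg=3080.08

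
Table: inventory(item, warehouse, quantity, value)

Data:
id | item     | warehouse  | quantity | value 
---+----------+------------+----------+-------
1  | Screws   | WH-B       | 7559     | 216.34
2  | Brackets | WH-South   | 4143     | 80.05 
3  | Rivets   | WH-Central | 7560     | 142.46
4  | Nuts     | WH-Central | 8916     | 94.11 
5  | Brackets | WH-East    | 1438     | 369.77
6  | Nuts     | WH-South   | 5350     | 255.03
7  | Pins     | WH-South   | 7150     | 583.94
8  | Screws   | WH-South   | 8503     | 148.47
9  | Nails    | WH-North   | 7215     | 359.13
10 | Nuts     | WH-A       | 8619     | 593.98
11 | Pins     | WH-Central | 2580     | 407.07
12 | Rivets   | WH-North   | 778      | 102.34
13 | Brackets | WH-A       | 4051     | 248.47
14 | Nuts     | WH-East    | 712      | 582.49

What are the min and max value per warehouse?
SELECT warehouse, MIN(value), MAX(value)
FROM inventory
GROUP BY warehouse

Result:
  WH-A: min=248.47, max=593.98
  WH-B: min=216.34, max=216.34
  WH-Central: min=94.11, max=407.07
  WH-East: min=369.77, max=582.49
  WH-North: min=102.34, max=359.13
  WH-South: min=80.05, max=583.94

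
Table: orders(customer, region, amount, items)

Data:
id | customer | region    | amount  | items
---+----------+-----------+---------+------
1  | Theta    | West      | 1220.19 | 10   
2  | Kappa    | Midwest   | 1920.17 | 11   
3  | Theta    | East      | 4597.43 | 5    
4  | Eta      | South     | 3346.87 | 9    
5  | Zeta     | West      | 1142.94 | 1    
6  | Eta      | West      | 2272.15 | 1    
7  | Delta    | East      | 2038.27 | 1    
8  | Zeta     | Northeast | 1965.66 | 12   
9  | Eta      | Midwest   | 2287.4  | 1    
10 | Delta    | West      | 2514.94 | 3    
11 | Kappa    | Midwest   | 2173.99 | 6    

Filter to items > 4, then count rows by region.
SELECT region, COUNT(*)
FROM orders
WHERE items > 4
GROUP BY region

Note: WHERE filters rows before grouping.

Result:
  East: 1
  Midwest: 2
  Northeast: 1
  South: 1
  West: 1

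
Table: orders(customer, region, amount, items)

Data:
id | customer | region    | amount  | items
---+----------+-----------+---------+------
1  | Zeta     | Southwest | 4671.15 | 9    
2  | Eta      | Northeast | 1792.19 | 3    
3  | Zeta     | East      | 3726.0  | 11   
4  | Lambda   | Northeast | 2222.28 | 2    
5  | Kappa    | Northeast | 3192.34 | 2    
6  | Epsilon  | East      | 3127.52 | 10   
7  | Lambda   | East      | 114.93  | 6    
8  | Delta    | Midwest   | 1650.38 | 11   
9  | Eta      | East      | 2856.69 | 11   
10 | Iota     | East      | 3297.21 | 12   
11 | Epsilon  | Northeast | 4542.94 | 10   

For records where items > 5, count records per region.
SELECT region, COUNT(*)
FROM orders
WHERE items > 5
GROUP BY region

Note: WHERE filters rows before grouping.

Result:
  East: 5
  Midwest: 1
  Northeast: 1
  Southwest: 1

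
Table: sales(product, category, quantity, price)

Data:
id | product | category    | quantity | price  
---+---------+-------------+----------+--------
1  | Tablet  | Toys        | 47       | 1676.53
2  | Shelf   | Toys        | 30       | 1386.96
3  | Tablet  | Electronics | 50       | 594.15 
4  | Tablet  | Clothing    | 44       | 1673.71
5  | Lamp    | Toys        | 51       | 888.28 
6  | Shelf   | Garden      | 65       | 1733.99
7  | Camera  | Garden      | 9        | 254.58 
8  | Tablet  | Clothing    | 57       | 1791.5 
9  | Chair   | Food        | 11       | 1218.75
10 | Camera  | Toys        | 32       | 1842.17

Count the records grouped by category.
SELECT category, COUNT(*) as count
FROM sales
GROUP BY category

Result:
  Clothing: 2
  Electronics: 1
  Food: 1
  Garden: 2
  Toys: 4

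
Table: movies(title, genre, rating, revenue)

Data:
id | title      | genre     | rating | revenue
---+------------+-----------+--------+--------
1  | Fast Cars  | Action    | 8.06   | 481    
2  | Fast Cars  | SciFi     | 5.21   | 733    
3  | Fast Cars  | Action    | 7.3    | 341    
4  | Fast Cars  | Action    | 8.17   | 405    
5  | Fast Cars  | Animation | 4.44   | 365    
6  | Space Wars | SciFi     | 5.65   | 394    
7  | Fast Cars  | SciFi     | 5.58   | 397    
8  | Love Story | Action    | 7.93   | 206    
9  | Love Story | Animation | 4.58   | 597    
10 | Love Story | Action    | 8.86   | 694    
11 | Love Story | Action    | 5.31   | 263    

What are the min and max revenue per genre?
SELECT genre, MIN(revenue), MAX(revenue)
FROM movies
GROUP BY genre

Result:
  Action: min=206, max=694
  Animation: min=365, max=597
  SciFi: min=394, max=733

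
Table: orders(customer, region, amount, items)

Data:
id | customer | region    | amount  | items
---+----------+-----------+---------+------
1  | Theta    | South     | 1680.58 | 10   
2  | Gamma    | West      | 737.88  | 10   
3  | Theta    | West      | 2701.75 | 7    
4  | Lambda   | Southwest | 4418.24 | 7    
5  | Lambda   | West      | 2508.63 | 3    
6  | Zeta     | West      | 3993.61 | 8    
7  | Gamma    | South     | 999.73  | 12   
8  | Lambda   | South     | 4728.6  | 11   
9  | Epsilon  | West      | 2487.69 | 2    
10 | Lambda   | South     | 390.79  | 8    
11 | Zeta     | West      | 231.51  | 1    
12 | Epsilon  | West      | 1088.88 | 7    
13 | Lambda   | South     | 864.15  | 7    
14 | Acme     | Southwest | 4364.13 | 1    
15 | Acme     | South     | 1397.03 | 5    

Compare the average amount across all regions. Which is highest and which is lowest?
SELECT region, AVG(amount)
FROM orders
GROUP BY region
ORDER BY AVG(amount)

All groups:
  South: 1676.81
  West: 1964.28
  Southwest: 4391.19

Highest: Southwest (4391.19)
Lowest: South (1676.81)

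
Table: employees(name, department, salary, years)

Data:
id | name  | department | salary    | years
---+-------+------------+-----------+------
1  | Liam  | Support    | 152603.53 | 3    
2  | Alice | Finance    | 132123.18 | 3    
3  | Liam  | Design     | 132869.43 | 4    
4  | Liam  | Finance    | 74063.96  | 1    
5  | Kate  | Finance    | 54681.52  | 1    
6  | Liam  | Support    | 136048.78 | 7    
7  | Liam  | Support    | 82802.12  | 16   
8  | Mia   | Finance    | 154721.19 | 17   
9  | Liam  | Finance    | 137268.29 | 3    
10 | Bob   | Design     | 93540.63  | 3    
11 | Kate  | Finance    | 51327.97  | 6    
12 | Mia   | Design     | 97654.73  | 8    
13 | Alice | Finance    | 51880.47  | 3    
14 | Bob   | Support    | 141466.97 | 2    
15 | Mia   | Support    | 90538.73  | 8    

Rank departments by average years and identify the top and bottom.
SELECT department, AVG(years)
FROM employees
GROUP BY department
ORDER BY AVG(years)

All groups:
  Finance: 4.86
  Design: 5.00
  Support: 7.20

Highest: Support (7.20)
Lowest: Finance (4.86)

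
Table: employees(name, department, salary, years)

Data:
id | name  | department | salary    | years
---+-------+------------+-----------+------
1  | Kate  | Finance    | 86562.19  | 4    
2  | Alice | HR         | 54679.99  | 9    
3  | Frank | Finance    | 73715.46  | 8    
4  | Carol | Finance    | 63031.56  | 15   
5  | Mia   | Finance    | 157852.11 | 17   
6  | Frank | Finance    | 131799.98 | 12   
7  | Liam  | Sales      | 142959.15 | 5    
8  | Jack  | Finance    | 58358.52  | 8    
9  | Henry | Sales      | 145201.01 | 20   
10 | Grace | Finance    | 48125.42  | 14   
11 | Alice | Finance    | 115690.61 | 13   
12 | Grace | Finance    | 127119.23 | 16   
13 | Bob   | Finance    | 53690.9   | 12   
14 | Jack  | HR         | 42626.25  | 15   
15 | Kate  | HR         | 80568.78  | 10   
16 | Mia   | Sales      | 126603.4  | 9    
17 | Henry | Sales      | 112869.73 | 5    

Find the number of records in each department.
SELECT department, COUNT(*) as count
FROM employees
GROUP BY department

Result:
  Finance: 10
  HR: 3
  Sales: 4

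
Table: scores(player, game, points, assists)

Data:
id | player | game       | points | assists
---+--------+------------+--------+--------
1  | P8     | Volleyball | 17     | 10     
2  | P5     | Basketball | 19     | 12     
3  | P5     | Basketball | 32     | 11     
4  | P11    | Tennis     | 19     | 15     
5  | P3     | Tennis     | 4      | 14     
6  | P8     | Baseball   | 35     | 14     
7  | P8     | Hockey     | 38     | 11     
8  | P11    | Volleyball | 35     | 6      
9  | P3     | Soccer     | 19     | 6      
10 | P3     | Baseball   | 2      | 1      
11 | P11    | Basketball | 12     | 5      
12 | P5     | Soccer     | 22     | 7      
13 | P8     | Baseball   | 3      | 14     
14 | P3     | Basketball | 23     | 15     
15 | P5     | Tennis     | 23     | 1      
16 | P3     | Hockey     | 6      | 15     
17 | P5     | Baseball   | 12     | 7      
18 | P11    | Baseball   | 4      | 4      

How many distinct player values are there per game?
SELECT game, COUNT(DISTINCT player)
FROM scores
GROUP BY game

Result:
  Baseball: 4 distinct
  Basketball: 3 distinct
  Hockey: 2 distinct
  Soccer: 2 distinct
  Tennis: 3 distinct
  Volleyball: 2 distinct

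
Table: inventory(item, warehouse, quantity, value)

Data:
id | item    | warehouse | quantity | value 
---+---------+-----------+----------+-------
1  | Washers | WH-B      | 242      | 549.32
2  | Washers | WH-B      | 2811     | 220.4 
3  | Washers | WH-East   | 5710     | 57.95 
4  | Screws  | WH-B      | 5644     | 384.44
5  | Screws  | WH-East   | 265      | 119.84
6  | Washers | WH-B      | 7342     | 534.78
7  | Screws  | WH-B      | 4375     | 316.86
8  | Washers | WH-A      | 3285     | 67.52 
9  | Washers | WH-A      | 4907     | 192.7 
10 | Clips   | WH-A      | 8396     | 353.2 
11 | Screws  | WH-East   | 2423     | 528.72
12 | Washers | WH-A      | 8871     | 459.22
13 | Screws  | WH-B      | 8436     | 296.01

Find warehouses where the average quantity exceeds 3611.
SELECT warehouse, AVG(quantity)
FROM inventory
GROUP BY warehouse
HAVING AVG(quantity) > 3611

Result:
  WH-A: avg=6364.75
  WH-B: avg=4808.33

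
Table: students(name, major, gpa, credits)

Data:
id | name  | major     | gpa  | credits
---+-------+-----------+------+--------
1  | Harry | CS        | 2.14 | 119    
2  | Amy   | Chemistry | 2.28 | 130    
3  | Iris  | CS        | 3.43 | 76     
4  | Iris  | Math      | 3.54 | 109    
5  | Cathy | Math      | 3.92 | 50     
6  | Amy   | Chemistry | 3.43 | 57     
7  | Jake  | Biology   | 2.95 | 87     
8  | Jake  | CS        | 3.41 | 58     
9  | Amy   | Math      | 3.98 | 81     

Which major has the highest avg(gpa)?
SELECT major, AVG(gpa) as val
FROM students
GROUP BY major
ORDER BY val DESC
LIMIT 1

Result: Math with avg(gpa) = 3.81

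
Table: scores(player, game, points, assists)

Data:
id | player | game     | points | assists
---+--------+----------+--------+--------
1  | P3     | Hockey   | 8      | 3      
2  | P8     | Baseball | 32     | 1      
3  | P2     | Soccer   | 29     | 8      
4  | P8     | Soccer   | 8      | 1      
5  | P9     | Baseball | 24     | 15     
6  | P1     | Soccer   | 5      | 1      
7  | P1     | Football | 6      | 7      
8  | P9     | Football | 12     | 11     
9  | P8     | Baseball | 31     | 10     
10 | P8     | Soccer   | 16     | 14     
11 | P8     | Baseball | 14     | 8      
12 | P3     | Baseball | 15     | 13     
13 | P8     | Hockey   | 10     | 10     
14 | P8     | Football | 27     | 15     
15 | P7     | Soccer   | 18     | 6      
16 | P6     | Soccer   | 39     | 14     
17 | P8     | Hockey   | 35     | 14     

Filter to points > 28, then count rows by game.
SELECT game, COUNT(*)
FROM scores
WHERE points > 28
GROUP BY game

Note: WHERE filters rows before grouping.

Result:
  Baseball: 2
  Hockey: 1
  Soccer: 2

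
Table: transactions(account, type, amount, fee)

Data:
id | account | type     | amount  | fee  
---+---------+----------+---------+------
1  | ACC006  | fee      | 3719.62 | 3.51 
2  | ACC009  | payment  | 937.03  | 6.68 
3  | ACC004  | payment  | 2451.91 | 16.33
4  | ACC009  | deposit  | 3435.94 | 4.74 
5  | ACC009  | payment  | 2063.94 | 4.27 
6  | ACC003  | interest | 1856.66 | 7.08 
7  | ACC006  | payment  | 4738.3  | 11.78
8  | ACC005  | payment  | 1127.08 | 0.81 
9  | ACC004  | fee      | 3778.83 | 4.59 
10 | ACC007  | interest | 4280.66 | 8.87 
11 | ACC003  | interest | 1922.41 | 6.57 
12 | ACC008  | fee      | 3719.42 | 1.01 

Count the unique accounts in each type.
SELECT type, COUNT(DISTINCT account)
FROM transactions
GROUP BY type

Result:
  deposit: 1 distinct
  fee: 3 distinct
  interest: 2 distinct
  payment: 4 distinct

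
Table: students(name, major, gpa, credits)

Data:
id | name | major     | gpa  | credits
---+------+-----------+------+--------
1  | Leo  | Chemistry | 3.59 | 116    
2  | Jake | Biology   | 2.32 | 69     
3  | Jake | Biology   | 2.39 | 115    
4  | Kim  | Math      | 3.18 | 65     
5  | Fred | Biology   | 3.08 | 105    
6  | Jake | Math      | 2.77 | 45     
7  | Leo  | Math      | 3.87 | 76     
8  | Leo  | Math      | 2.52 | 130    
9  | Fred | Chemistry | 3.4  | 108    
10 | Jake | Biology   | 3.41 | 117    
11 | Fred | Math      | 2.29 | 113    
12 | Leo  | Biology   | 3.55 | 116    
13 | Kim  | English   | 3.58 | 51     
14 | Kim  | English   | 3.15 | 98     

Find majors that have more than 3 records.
SELECT major, COUNT(*) as cnt
FROM students
GROUP BY major
HAVING COUNT(*) > 3

Result:
  Biology: 5
  Math: 5

Note: HAVING filters groups after aggregation, WHERE filters rows before.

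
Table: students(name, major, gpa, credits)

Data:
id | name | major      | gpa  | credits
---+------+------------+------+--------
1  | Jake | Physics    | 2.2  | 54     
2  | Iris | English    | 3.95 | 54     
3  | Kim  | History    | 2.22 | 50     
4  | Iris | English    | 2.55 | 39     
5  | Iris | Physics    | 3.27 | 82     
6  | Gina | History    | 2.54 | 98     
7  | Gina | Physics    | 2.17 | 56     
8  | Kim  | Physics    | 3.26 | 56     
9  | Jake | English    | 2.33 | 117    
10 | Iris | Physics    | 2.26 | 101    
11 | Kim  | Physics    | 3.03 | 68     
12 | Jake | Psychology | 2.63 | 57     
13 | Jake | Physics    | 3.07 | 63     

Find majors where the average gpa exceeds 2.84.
SELECT major, AVG(gpa)
FROM students
GROUP BY major
HAVING AVG(gpa) > 2.84

Result:
  English: avg=2.94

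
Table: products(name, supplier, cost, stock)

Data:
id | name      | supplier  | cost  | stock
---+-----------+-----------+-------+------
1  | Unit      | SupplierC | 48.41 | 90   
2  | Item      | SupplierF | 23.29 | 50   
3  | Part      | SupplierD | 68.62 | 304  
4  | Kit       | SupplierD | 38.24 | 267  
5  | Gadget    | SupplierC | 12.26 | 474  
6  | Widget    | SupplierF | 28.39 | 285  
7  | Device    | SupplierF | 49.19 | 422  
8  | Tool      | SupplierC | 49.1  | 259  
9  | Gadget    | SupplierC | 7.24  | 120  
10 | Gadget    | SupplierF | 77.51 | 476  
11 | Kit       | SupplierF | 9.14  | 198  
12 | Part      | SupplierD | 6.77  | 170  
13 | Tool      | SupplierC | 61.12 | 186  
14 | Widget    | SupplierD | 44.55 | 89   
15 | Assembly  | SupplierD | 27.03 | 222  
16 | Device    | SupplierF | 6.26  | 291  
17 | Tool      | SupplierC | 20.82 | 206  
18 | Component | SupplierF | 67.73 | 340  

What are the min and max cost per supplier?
SELECT supplier, MIN(cost), MAX(cost)
FROM products
GROUP BY supplier

Result:
  SupplierC: min=7.24, max=61.12
  SupplierD: min=6.77, max=68.62
  SupplierF: min=6.26, max=77.51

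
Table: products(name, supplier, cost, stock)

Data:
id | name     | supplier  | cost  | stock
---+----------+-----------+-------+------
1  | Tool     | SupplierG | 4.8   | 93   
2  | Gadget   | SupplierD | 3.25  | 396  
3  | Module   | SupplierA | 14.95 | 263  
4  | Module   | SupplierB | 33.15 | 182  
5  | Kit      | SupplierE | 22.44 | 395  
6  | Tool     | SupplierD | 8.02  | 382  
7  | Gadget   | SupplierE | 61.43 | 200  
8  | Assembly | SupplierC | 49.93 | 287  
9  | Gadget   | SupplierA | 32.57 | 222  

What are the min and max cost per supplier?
SELECT supplier, MIN(cost), MAX(cost)
FROM products
GROUP BY supplier

Result:
  SupplierA: min=14.95, max=32.57
  SupplierB: min=33.15, max=33.15
  SupplierC: min=49.93, max=49.93
  SupplierD: min=3.25, max=8.02
  SupplierE: min=22.44, max=61.43
  SupplierG: min=4.80, max=4.80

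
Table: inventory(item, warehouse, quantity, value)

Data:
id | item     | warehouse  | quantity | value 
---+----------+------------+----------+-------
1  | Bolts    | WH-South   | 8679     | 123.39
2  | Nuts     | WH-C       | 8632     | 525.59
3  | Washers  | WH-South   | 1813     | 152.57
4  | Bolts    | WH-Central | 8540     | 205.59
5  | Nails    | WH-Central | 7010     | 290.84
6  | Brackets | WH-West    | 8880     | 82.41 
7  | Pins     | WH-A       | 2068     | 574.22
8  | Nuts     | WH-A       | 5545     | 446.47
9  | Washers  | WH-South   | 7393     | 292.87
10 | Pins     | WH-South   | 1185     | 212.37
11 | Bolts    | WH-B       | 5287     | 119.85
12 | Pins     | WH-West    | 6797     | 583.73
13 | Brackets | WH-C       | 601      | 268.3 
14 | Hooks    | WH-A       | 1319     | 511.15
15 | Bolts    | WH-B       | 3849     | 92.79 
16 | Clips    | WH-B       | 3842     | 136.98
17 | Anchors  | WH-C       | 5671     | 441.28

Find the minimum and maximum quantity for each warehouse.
SELECT warehouse, MIN(quantity), MAX(quantity)
FROM inventory
GROUP BY warehouse

Result:
  WH-A: min=1319, max=5545
  WH-B: min=3842, max=5287
  WH-C: min=601, max=8632
  WH-Central: min=7010, max=8540
  WH-South: min=1185, max=8679
  WH-West: min=6797, max=8880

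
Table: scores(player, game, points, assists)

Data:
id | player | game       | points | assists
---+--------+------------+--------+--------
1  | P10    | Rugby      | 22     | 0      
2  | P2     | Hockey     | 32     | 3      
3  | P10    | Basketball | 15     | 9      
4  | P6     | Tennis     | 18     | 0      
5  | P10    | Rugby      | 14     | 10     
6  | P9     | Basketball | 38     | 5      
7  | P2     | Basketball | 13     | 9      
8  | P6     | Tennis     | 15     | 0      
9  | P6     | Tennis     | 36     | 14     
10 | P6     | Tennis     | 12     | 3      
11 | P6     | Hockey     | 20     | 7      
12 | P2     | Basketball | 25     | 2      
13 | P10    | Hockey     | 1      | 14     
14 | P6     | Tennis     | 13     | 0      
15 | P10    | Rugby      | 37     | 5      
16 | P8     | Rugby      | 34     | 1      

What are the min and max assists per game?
SELECT game, MIN(assists), MAX(assists)
FROM scores
GROUP BY game

Result:
  Basketball: min=2, max=9
  Hockey: min=3, max=14
  Rugby: min=0, max=10
  Tennis: min=0, max=14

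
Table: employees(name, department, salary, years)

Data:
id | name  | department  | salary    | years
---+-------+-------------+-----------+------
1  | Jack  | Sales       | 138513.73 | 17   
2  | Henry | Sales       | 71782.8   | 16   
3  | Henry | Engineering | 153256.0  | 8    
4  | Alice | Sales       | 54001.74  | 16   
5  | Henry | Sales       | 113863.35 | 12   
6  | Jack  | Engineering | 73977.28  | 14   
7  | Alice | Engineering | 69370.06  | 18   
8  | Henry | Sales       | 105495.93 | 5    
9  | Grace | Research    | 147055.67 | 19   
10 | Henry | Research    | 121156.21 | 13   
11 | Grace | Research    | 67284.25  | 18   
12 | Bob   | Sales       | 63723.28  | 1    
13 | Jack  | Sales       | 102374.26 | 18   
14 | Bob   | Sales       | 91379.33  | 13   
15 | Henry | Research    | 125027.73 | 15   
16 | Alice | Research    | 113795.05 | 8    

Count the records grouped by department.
SELECT department, COUNT(*) as count
FROM employees
GROUP BY department

Result:
  Engineering: 3
  Research: 5
  Sales: 8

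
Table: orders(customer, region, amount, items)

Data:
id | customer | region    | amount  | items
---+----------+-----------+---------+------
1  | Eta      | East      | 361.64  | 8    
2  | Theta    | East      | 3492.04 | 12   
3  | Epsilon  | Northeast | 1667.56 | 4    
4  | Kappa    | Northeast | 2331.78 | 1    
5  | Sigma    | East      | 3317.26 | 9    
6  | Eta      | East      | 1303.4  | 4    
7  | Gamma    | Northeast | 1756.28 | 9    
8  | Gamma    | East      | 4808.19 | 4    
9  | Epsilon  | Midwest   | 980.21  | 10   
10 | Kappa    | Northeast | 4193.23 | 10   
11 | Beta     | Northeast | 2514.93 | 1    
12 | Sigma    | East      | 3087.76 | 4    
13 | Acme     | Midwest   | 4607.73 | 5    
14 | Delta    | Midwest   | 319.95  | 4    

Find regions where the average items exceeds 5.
SELECT region, AVG(items)
FROM orders
GROUP BY region
HAVING AVG(items) > 5

Result:
  East: avg=6.83
  Midwest: avg=6.33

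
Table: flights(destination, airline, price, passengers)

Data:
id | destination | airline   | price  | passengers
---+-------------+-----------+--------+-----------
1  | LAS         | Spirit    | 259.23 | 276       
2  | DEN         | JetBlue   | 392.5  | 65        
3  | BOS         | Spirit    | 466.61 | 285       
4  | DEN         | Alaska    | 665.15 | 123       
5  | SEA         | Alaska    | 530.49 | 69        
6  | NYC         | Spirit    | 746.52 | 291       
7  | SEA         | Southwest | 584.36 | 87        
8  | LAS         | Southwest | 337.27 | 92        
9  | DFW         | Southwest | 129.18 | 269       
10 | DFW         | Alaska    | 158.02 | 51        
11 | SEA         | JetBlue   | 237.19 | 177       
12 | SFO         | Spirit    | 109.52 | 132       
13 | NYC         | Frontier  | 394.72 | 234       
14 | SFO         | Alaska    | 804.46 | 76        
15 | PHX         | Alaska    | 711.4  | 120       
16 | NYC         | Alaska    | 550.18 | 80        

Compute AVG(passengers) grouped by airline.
SELECT airline, AVG(passengers) as result
FROM flights
GROUP BY airline

Result:
  Alaska: 86.50
  Frontier: 234.00
  JetBlue: 121.00
  Southwest: 149.33
  Spirit: 246.00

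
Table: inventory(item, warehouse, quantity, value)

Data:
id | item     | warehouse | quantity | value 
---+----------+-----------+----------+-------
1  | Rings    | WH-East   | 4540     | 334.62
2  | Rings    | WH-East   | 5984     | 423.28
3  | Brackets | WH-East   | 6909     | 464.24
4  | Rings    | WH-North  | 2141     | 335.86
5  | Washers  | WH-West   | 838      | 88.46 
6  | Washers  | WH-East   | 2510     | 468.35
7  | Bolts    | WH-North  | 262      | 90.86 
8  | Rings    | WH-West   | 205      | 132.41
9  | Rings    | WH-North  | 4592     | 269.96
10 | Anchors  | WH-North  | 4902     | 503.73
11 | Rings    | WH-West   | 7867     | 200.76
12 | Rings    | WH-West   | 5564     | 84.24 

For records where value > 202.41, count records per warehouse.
SELECT warehouse, COUNT(*)
FROM inventory
WHERE value > 202.41
GROUP BY warehouse

Note: WHERE filters rows before grouping.

Result:
  WH-East: 4
  WH-North: 3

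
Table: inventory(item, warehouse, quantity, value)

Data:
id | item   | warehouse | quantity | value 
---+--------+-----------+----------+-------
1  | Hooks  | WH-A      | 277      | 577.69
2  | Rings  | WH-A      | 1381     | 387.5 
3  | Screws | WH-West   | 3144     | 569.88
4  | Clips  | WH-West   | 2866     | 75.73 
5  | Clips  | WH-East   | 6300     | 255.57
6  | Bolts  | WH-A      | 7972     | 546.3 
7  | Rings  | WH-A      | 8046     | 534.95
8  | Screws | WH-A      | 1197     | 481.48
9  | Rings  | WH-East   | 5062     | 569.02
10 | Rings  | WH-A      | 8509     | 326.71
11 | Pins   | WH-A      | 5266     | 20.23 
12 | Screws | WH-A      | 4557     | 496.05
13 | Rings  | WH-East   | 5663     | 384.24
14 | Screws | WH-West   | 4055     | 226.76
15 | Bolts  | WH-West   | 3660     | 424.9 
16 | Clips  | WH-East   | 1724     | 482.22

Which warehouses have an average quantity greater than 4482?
SELECT warehouse, AVG(quantity)
FROM inventory
GROUP BY warehouse
HAVING AVG(quantity) > 4482

Result:
  WH-A: avg=4650.63
  WH-East: avg=4687.25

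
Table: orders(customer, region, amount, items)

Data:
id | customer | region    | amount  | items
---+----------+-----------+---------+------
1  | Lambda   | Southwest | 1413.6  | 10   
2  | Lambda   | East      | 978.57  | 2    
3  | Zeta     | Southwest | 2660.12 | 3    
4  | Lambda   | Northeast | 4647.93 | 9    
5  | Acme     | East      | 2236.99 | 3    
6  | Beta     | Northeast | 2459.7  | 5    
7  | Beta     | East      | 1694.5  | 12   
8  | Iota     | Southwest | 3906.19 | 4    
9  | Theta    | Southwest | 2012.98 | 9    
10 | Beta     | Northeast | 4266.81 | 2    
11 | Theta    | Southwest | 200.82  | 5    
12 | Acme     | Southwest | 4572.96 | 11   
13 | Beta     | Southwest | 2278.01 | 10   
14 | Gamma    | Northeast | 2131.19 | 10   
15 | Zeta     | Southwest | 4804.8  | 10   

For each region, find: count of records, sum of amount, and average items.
SELECT region,
       COUNT(*) as cnt,
       SUM(amount) as total_amount,
       AVG(items) as avg_items
FROM orders
GROUP BY region

Result:
  East: 3 records, 4910.06 total amount, 5.67 avg items
  Northeast: 4 records, 13505.63 total amount, 6.50 avg items
  Southwest: 8 records, 21849.48 total amount, 7.75 avg items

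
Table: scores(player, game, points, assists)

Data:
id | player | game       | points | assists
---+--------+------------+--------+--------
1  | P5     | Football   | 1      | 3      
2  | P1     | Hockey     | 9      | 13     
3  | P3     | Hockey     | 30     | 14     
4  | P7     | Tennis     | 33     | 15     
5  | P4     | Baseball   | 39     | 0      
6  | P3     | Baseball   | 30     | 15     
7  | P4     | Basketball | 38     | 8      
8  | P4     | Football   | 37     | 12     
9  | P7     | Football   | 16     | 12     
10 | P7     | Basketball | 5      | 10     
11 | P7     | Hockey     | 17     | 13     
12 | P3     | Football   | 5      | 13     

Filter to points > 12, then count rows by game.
SELECT game, COUNT(*)
FROM scores
WHERE points > 12
GROUP BY game

Note: WHERE filters rows before grouping.

Result:
  Baseball: 2
  Basketball: 1
  Football: 2
  Hockey: 2
  Tennis: 1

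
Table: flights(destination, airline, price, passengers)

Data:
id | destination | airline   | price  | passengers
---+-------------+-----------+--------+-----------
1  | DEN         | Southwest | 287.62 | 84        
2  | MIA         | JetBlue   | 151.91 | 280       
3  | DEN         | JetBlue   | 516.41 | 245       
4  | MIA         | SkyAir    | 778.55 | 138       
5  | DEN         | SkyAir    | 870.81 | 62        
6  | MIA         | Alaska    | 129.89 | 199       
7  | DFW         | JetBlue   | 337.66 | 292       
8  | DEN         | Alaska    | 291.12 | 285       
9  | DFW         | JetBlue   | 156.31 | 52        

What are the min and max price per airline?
SELECT airline, MIN(price), MAX(price)
FROM flights
GROUP BY airline

Result:
  Alaska: min=129.89, max=291.12
  JetBlue: min=151.91, max=516.41
  SkyAir: min=778.55, max=870.81
  Southwest: min=287.62, max=287.62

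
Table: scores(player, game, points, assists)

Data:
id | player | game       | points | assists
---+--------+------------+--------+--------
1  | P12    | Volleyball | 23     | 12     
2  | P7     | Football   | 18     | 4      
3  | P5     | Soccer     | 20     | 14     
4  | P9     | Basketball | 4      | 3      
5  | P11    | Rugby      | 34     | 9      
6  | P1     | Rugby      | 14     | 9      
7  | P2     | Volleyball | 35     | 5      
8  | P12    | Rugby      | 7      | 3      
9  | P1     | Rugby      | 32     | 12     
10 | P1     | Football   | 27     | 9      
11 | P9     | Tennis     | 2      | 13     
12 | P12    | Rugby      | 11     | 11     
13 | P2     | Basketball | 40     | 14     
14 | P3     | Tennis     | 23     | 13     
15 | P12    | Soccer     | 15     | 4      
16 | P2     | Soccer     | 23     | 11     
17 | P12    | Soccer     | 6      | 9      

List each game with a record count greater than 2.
SELECT game, COUNT(*) as cnt
FROM scores
GROUP BY game
HAVING COUNT(*) > 2

Result:
  Rugby: 5
  Soccer: 4

Note: HAVING filters groups after aggregation, WHERE filters rows before.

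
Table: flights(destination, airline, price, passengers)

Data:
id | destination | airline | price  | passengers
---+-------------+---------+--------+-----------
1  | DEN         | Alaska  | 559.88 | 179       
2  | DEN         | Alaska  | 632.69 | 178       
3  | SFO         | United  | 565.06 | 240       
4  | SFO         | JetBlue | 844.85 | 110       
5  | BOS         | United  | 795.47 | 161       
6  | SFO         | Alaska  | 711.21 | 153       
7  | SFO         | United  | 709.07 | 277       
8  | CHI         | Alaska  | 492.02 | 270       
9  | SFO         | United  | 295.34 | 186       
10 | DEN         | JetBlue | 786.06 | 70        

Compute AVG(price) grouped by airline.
SELECT airline, AVG(price) as result
FROM flights
GROUP BY airline

Result:
  Alaska: 598.95
  JetBlue: 815.46
  United: 591.24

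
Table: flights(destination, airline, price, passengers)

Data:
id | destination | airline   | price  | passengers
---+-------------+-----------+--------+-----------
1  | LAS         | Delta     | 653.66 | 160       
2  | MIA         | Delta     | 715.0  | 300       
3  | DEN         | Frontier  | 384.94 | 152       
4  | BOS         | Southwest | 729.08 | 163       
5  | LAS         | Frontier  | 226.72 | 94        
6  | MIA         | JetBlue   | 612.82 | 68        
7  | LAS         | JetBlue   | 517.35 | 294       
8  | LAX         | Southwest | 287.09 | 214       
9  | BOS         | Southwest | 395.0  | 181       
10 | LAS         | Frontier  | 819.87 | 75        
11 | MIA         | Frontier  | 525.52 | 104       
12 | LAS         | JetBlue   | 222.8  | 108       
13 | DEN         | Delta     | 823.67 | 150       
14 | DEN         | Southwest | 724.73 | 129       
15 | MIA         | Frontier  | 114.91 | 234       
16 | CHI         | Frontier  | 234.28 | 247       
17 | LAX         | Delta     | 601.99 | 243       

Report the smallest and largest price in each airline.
SELECT airline, MIN(price), MAX(price)
FROM flights
GROUP BY airline

Result:
  Delta: min=601.99, max=823.67
  Frontier: min=114.91, max=819.87
  JetBlue: min=222.80, max=612.82
  Southwest: min=287.09, max=729.08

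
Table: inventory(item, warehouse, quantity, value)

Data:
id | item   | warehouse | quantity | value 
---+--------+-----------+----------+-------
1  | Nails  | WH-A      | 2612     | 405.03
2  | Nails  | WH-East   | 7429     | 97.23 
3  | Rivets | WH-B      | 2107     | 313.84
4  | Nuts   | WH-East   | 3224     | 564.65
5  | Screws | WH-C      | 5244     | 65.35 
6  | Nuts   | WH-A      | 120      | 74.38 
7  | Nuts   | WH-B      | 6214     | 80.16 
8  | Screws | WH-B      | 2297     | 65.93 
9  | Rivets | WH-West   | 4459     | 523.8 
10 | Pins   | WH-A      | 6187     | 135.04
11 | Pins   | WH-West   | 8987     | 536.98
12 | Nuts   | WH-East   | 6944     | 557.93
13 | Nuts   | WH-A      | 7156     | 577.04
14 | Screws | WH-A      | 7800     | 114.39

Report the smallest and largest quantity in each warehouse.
SELECT warehouse, MIN(quantity), MAX(quantity)
FROM inventory
GROUP BY warehouse

Result:
  WH-A: min=120, max=7800
  WH-B: min=2107, max=6214
  WH-C: min=5244, max=5244
  WH-East: min=3224, max=7429
  WH-West: min=4459, max=8987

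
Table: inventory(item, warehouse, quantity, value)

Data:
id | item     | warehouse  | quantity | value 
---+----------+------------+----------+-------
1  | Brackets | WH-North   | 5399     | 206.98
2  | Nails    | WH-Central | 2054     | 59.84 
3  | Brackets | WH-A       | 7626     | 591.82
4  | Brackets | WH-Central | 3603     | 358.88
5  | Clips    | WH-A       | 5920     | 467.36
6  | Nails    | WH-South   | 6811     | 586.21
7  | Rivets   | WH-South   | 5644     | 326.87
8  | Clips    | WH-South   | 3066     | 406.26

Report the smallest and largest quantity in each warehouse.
SELECT warehouse, MIN(quantity), MAX(quantity)
FROM inventory
GROUP BY warehouse

Result:
  WH-A: min=5920, max=7626
  WH-Central: min=2054, max=3603
  WH-North: min=5399, max=5399
  WH-South: min=3066, max=6811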